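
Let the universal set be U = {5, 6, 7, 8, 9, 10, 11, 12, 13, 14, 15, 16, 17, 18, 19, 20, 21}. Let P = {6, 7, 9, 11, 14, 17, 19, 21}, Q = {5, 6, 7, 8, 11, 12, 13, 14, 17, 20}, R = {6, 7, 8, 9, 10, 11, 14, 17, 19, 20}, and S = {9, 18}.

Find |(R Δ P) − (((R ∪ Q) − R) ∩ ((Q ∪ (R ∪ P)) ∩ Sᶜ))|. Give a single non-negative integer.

4

R Δ P = {8, 10, 20, 21}
R ∪ Q = {5, 6, 7, 8, 9, 10, 11, 12, 13, 14, 17, 19, 20}
(R ∪ Q) − R = {5, 12, 13}
R ∪ P = {6, 7, 8, 9, 10, 11, 14, 17, 19, 20, 21}
Q ∪ (R ∪ P) = {5, 6, 7, 8, 9, 10, 11, 12, 13, 14, 17, 19, 20, 21}
Sᶜ = {5, 6, 7, 8, 10, 11, 12, 13, 14, 15, 16, 17, 19, 20, 21}
(Q ∪ (R ∪ P)) ∩ Sᶜ = {5, 6, 7, 8, 10, 11, 12, 13, 14, 17, 19, 20, 21}
((R ∪ Q) − R) ∩ ((Q ∪ (R ∪ P)) ∩ Sᶜ) = {5, 12, 13}
(R Δ P) − (((R ∪ Q) − R) ∩ ((Q ∪ (R ∪ P)) ∩ Sᶜ)) = {8, 10, 20, 21}
|(R Δ P) − (((R ∪ Q) − R) ∩ ((Q ∪ (R ∪ P)) ∩ Sᶜ))| = 4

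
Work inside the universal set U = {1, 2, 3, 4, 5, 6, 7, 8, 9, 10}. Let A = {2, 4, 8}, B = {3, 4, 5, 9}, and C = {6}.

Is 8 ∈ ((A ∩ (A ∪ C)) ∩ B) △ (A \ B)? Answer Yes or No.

8 ∈ A and 8 ∉ C, so 8 ∈ A ∪ C
8 ∈ A and 8 ∈ (A ∪ C), so 8 ∈ A ∩ (A ∪ C)
8 ∈ (A ∩ (A ∪ C)) and 8 ∉ B, so 8 ∉ (A ∩ (A ∪ C)) ∩ B
8 ∈ A and 8 ∉ B, so 8 ∈ A \ B
8 ∉ ((A ∩ (A ∪ C)) ∩ B) and 8 ∈ (A \ B), so 8 ∈ ((A ∩ (A ∪ C)) ∩ B) △ (A \ B)

Yes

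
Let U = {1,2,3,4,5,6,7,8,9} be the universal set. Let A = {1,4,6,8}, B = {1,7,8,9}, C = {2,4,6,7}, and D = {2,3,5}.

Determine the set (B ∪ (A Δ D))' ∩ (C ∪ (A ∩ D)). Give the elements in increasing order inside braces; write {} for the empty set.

{}

A Δ D = {1,2,3,4,5,6,8}
B ∪ (A Δ D) = {1,2,3,4,5,6,7,8,9}
(B ∪ (A Δ D))' = {}
A ∩ D = {}
C ∪ (A ∩ D) = {2,4,6,7}
(B ∪ (A Δ D))' ∩ (C ∪ (A ∩ D)) = {}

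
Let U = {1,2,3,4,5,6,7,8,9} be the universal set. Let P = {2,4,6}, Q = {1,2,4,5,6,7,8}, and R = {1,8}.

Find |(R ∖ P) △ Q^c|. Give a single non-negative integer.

R ∖ P = {1,8}
Q^c = {3,9}
(R ∖ P) △ Q^c = {1,3,8,9}
|(R ∖ P) △ Q^c| = 4

4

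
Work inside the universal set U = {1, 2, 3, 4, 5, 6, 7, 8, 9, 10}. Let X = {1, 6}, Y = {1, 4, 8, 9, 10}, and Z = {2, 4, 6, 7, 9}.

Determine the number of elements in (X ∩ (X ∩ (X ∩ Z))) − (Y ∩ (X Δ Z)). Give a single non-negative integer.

X ∩ Z = {6}
X ∩ (X ∩ Z) = {6}
X ∩ (X ∩ (X ∩ Z)) = {6}
X Δ Z = {1, 2, 4, 7, 9}
Y ∩ (X Δ Z) = {1, 4, 9}
(X ∩ (X ∩ (X ∩ Z))) − (Y ∩ (X Δ Z)) = {6}
|(X ∩ (X ∩ (X ∩ Z))) − (Y ∩ (X Δ Z))| = 1

1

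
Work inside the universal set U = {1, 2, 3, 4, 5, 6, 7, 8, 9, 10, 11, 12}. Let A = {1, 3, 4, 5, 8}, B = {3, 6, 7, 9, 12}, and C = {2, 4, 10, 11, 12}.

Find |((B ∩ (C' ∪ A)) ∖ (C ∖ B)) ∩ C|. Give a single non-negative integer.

C' = {1, 3, 5, 6, 7, 8, 9}
C' ∪ A = {1, 3, 4, 5, 6, 7, 8, 9}
B ∩ (C' ∪ A) = {3, 6, 7, 9}
C ∖ B = {2, 4, 10, 11}
(B ∩ (C' ∪ A)) ∖ (C ∖ B) = {3, 6, 7, 9}
((B ∩ (C' ∪ A)) ∖ (C ∖ B)) ∩ C = {}
|((B ∩ (C' ∪ A)) ∖ (C ∖ B)) ∩ C| = 0

0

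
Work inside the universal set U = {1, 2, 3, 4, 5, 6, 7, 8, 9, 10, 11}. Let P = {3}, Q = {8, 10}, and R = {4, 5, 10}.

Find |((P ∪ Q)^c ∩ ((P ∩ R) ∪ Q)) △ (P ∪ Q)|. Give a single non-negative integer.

P ∪ Q = {3, 8, 10}
(P ∪ Q)^c = {1, 2, 4, 5, 6, 7, 9, 11}
P ∩ R = {}
(P ∩ R) ∪ Q = {8, 10}
(P ∪ Q)^c ∩ ((P ∩ R) ∪ Q) = {}
((P ∪ Q)^c ∩ ((P ∩ R) ∪ Q)) △ (P ∪ Q) = {3, 8, 10}
|((P ∪ Q)^c ∩ ((P ∩ R) ∪ Q)) △ (P ∪ Q)| = 3

3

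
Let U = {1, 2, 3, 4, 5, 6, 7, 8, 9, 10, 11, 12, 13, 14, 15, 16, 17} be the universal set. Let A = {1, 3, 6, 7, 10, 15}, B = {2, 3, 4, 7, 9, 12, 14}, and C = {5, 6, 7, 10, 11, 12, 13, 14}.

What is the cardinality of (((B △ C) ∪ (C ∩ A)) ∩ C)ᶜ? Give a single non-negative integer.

11

B △ C = {2, 3, 4, 5, 6, 9, 10, 11, 13}
C ∩ A = {6, 7, 10}
(B △ C) ∪ (C ∩ A) = {2, 3, 4, 5, 6, 7, 9, 10, 11, 13}
((B △ C) ∪ (C ∩ A)) ∩ C = {5, 6, 7, 10, 11, 13}
(((B △ C) ∪ (C ∩ A)) ∩ C)ᶜ = {1, 2, 3, 4, 8, 9, 12, 14, 15, 16, 17}
|(((B △ C) ∪ (C ∩ A)) ∩ C)ᶜ| = 11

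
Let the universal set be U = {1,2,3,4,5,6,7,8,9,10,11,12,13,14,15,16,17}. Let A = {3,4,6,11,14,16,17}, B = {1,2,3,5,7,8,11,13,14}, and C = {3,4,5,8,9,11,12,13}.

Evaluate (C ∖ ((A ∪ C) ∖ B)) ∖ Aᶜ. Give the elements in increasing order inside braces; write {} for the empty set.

{3,11}

A ∪ C = {3,4,5,6,8,9,11,12,13,14,16,17}
(A ∪ C) ∖ B = {4,6,9,12,16,17}
C ∖ ((A ∪ C) ∖ B) = {3,5,8,11,13}
Aᶜ = {1,2,5,7,8,9,10,12,13,15}
(C ∖ ((A ∪ C) ∖ B)) ∖ Aᶜ = {3,11}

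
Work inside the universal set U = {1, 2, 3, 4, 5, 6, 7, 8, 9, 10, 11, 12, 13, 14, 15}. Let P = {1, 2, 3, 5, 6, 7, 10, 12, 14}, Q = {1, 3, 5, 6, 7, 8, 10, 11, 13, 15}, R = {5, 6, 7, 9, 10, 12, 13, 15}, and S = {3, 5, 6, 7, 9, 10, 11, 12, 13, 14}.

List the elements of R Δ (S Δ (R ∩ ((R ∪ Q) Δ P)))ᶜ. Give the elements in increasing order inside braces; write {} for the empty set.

R ∪ Q = {1, 3, 5, 6, 7, 8, 9, 10, 11, 12, 13, 15}
(R ∪ Q) Δ P = {2, 8, 9, 11, 13, 14, 15}
R ∩ ((R ∪ Q) Δ P) = {9, 13, 15}
S Δ (R ∩ ((R ∪ Q) Δ P)) = {3, 5, 6, 7, 10, 11, 12, 14, 15}
(S Δ (R ∩ ((R ∪ Q) Δ P)))ᶜ = {1, 2, 4, 8, 9, 13}
R Δ (S Δ (R ∩ ((R ∪ Q) Δ P)))ᶜ = {1, 2, 4, 5, 6, 7, 8, 10, 12, 15}

{1, 2, 4, 5, 6, 7, 8, 10, 12, 15}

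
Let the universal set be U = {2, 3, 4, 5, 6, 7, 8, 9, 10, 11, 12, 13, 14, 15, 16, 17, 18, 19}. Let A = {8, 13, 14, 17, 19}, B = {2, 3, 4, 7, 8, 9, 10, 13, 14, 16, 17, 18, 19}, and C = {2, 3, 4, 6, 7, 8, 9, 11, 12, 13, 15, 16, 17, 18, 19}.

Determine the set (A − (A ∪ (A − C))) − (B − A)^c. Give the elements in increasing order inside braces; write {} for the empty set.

{}

A − C = {14}
A ∪ (A − C) = {8, 13, 14, 17, 19}
A − (A ∪ (A − C)) = {}
B − A = {2, 3, 4, 7, 9, 10, 16, 18}
(B − A)^c = {5, 6, 8, 11, 12, 13, 14, 15, 17, 19}
(A − (A ∪ (A − C))) − (B − A)^c = {}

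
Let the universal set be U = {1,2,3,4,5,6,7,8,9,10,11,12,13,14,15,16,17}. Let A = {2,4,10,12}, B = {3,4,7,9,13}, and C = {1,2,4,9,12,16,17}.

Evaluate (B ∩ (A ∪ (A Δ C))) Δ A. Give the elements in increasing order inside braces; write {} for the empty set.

A Δ C = {1,9,10,16,17}
A ∪ (A Δ C) = {1,2,4,9,10,12,16,17}
B ∩ (A ∪ (A Δ C)) = {4,9}
(B ∩ (A ∪ (A Δ C))) Δ A = {2,9,10,12}

{2,9,10,12}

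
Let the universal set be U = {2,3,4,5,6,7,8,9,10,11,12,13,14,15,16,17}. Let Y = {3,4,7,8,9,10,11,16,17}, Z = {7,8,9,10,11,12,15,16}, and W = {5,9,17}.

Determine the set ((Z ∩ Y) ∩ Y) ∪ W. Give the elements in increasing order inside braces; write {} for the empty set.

Z ∩ Y = {7,8,9,10,11,16}
(Z ∩ Y) ∩ Y = {7,8,9,10,11,16}
((Z ∩ Y) ∩ Y) ∪ W = {5,7,8,9,10,11,16,17}

{5,7,8,9,10,11,16,17}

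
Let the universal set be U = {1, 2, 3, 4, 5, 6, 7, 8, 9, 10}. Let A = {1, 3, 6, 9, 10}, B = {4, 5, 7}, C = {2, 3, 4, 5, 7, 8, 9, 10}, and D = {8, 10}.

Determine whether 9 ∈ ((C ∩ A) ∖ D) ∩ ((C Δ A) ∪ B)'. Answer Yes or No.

Yes

9 ∈ C and 9 ∈ A, so 9 ∈ C ∩ A
9 ∈ (C ∩ A) and 9 ∉ D, so 9 ∈ (C ∩ A) ∖ D
9 ∈ C and 9 ∈ A, so 9 ∉ C Δ A
9 ∉ (C Δ A) and 9 ∉ B, so 9 ∉ (C Δ A) ∪ B
9 ∈ ((C Δ A) ∪ B)' since 9 ∉ ((C Δ A) ∪ B)
9 ∈ ((C ∩ A) ∖ D) and 9 ∈ ((C Δ A) ∪ B)', so 9 ∈ ((C ∩ A) ∖ D) ∩ ((C Δ A) ∪ B)'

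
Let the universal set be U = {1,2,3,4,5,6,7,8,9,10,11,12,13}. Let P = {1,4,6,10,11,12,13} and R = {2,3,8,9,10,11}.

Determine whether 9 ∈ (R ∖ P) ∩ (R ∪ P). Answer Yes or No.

9 ∈ R and 9 ∉ P, so 9 ∈ R ∖ P
9 ∈ R and 9 ∉ P, so 9 ∈ R ∪ P
9 ∈ (R ∖ P) and 9 ∈ (R ∪ P), so 9 ∈ (R ∖ P) ∩ (R ∪ P)

Yes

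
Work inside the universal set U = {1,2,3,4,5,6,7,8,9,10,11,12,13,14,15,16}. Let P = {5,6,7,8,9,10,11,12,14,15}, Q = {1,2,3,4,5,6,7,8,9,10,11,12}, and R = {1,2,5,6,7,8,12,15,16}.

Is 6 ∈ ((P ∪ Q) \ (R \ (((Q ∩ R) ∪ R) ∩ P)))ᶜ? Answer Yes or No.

6 ∈ P and 6 ∈ Q, so 6 ∈ P ∪ Q
6 ∈ Q and 6 ∈ R, so 6 ∈ Q ∩ R
6 ∈ (Q ∩ R) and 6 ∈ R, so 6 ∈ (Q ∩ R) ∪ R
6 ∈ ((Q ∩ R) ∪ R) and 6 ∈ P, so 6 ∈ ((Q ∩ R) ∪ R) ∩ P
6 ∈ R and 6 ∈ (((Q ∩ R) ∪ R) ∩ P), so 6 ∉ R \ (((Q ∩ R) ∪ R) ∩ P)
6 ∈ (P ∪ Q) and 6 ∉ (R \ (((Q ∩ R) ∪ R) ∩ P)), so 6 ∈ (P ∪ Q) \ (R \ (((Q ∩ R) ∪ R) ∩ P))
6 ∉ ((P ∪ Q) \ (R \ (((Q ∩ R) ∪ R) ∩ P)))ᶜ since 6 ∈ ((P ∪ Q) \ (R \ (((Q ∩ R) ∪ R) ∩ P)))

No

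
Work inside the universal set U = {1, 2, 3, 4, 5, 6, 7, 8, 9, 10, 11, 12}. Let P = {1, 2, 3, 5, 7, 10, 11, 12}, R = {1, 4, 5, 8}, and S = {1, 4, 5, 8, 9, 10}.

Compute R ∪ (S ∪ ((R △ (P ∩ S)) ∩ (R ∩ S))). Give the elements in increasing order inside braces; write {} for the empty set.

P ∩ S = {1, 5, 10}
R △ (P ∩ S) = {4, 8, 10}
R ∩ S = {1, 4, 5, 8}
(R △ (P ∩ S)) ∩ (R ∩ S) = {4, 8}
S ∪ ((R △ (P ∩ S)) ∩ (R ∩ S)) = {1, 4, 5, 8, 9, 10}
R ∪ (S ∪ ((R △ (P ∩ S)) ∩ (R ∩ S))) = {1, 4, 5, 8, 9, 10}

{1, 4, 5, 8, 9, 10}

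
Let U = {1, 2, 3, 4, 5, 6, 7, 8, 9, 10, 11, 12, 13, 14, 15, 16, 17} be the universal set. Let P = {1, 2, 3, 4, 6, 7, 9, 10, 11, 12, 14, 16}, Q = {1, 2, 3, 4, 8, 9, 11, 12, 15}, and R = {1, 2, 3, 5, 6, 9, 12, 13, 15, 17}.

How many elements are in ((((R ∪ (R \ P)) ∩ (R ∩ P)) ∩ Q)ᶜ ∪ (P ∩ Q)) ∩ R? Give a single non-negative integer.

10

R \ P = {5, 13, 15, 17}
R ∪ (R \ P) = {1, 2, 3, 5, 6, 9, 12, 13, 15, 17}
R ∩ P = {1, 2, 3, 6, 9, 12}
(R ∪ (R \ P)) ∩ (R ∩ P) = {1, 2, 3, 6, 9, 12}
((R ∪ (R \ P)) ∩ (R ∩ P)) ∩ Q = {1, 2, 3, 9, 12}
(((R ∪ (R \ P)) ∩ (R ∩ P)) ∩ Q)ᶜ = {4, 5, 6, 7, 8, 10, 11, 13, 14, 15, 16, 17}
P ∩ Q = {1, 2, 3, 4, 9, 11, 12}
(((R ∪ (R \ P)) ∩ (R ∩ P)) ∩ Q)ᶜ ∪ (P ∩ Q) = {1, 2, 3, 4, 5, 6, 7, 8, 9, 10, 11, 12, 13, 14, 15, 16, 17}
((((R ∪ (R \ P)) ∩ (R ∩ P)) ∩ Q)ᶜ ∪ (P ∩ Q)) ∩ R = {1, 2, 3, 5, 6, 9, 12, 13, 15, 17}
|((((R ∪ (R \ P)) ∩ (R ∩ P)) ∩ Q)ᶜ ∪ (P ∩ Q)) ∩ R| = 10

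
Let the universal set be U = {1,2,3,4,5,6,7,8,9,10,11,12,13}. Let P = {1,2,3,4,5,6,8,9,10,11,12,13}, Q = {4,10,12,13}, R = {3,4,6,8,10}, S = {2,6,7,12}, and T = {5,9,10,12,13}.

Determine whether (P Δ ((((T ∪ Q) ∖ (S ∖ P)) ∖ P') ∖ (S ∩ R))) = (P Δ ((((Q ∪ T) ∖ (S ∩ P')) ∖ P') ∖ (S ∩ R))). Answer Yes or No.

T ∪ Q = {4,5,9,10,12,13}
S ∖ P = {7}
(T ∪ Q) ∖ (S ∖ P) = {4,5,9,10,12,13}
P' = {7}
((T ∪ Q) ∖ (S ∖ P)) ∖ P' = {4,5,9,10,12,13}
S ∩ R = {6}
(((T ∪ Q) ∖ (S ∖ P)) ∖ P') ∖ (S ∩ R) = {4,5,9,10,12,13}
P Δ ((((T ∪ Q) ∖ (S ∖ P)) ∖ P') ∖ (S ∩ R)) = {1,2,3,6,8,11}
Q ∪ T = {4,5,9,10,12,13}
S ∩ P' = {7}
(Q ∪ T) ∖ (S ∩ P') = {4,5,9,10,12,13}
((Q ∪ T) ∖ (S ∩ P')) ∖ P' = {4,5,9,10,12,13}
(((Q ∪ T) ∖ (S ∩ P')) ∖ P') ∖ (S ∩ R) = {4,5,9,10,12,13}
P Δ ((((Q ∪ T) ∖ (S ∩ P')) ∖ P') ∖ (S ∩ R)) = {1,2,3,6,8,11}
Both equal {1,2,3,6,8,11}, so P Δ ((((T ∪ Q) ∖ (S ∖ P)) ∖ P') ∖ (S ∩ R)) = P Δ ((((Q ∪ T) ∖ (S ∩ P')) ∖ P') ∖ (S ∩ R)).

Yes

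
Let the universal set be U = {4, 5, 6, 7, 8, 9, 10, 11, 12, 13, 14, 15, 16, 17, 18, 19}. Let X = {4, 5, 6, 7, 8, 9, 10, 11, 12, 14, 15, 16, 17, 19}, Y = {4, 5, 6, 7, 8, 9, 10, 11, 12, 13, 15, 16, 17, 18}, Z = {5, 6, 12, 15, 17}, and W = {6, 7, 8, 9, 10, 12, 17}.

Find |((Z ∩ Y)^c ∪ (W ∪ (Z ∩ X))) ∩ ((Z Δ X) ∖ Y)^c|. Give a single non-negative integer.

14

Z ∩ Y = {5, 6, 12, 15, 17}
(Z ∩ Y)^c = {4, 7, 8, 9, 10, 11, 13, 14, 16, 18, 19}
Z ∩ X = {5, 6, 12, 15, 17}
W ∪ (Z ∩ X) = {5, 6, 7, 8, 9, 10, 12, 15, 17}
(Z ∩ Y)^c ∪ (W ∪ (Z ∩ X)) = {4, 5, 6, 7, 8, 9, 10, 11, 12, 13, 14, 15, 16, 17, 18, 19}
Z Δ X = {4, 7, 8, 9, 10, 11, 14, 16, 19}
(Z Δ X) ∖ Y = {14, 19}
((Z Δ X) ∖ Y)^c = {4, 5, 6, 7, 8, 9, 10, 11, 12, 13, 15, 16, 17, 18}
((Z ∩ Y)^c ∪ (W ∪ (Z ∩ X))) ∩ ((Z Δ X) ∖ Y)^c = {4, 5, 6, 7, 8, 9, 10, 11, 12, 13, 15, 16, 17, 18}
|((Z ∩ Y)^c ∪ (W ∪ (Z ∩ X))) ∩ ((Z Δ X) ∖ Y)^c| = 14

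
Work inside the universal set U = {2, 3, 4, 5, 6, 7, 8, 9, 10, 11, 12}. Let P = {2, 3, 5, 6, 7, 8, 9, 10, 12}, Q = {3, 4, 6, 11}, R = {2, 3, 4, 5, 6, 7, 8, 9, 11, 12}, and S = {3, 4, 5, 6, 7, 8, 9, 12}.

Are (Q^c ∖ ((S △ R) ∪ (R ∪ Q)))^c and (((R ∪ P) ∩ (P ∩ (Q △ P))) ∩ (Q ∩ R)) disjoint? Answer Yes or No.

Yes

Q^c = {2, 5, 7, 8, 9, 10, 12}
S △ R = {2, 11}
R ∪ Q = {2, 3, 4, 5, 6, 7, 8, 9, 11, 12}
(S △ R) ∪ (R ∪ Q) = {2, 3, 4, 5, 6, 7, 8, 9, 11, 12}
Q^c ∖ ((S △ R) ∪ (R ∪ Q)) = {10}
(Q^c ∖ ((S △ R) ∪ (R ∪ Q)))^c = {2, 3, 4, 5, 6, 7, 8, 9, 11, 12}
R ∪ P = {2, 3, 4, 5, 6, 7, 8, 9, 10, 11, 12}
Q △ P = {2, 4, 5, 7, 8, 9, 10, 11, 12}
P ∩ (Q △ P) = {2, 5, 7, 8, 9, 10, 12}
(R ∪ P) ∩ (P ∩ (Q △ P)) = {2, 5, 7, 8, 9, 10, 12}
Q ∩ R = {3, 4, 6, 11}
((R ∪ P) ∩ (P ∩ (Q △ P))) ∩ (Q ∩ R) = {}
{2, 3, 4, 5, 6, 7, 8, 9, 11, 12} and {} share no elements.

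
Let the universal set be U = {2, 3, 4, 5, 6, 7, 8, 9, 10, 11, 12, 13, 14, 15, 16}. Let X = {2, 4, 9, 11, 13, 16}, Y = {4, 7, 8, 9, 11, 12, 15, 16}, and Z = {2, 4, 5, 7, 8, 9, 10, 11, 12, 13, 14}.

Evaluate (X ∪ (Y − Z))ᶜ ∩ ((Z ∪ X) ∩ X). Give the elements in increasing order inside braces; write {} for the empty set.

Y − Z = {15, 16}
X ∪ (Y − Z) = {2, 4, 9, 11, 13, 15, 16}
(X ∪ (Y − Z))ᶜ = {3, 5, 6, 7, 8, 10, 12, 14}
Z ∪ X = {2, 4, 5, 7, 8, 9, 10, 11, 12, 13, 14, 16}
(Z ∪ X) ∩ X = {2, 4, 9, 11, 13, 16}
(X ∪ (Y − Z))ᶜ ∩ ((Z ∪ X) ∩ X) = {}

{}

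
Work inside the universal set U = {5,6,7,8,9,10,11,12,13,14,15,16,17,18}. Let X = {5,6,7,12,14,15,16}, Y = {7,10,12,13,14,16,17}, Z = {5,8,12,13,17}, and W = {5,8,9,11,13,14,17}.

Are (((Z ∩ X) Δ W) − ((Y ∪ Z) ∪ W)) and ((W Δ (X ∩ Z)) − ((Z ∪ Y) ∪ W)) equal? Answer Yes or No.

Z ∩ X = {5,12}
(Z ∩ X) Δ W = {8,9,11,12,13,14,17}
Y ∪ Z = {5,7,8,10,12,13,14,16,17}
(Y ∪ Z) ∪ W = {5,7,8,9,10,11,12,13,14,16,17}
((Z ∩ X) Δ W) − ((Y ∪ Z) ∪ W) = {}
X ∩ Z = {5,12}
W Δ (X ∩ Z) = {8,9,11,12,13,14,17}
Z ∪ Y = {5,7,8,10,12,13,14,16,17}
(Z ∪ Y) ∪ W = {5,7,8,9,10,11,12,13,14,16,17}
(W Δ (X ∩ Z)) − ((Z ∪ Y) ∪ W) = {}
Both equal {}, so ((Z ∩ X) Δ W) − ((Y ∪ Z) ∪ W) = (W Δ (X ∩ Z)) − ((Z ∪ Y) ∪ W).

Yes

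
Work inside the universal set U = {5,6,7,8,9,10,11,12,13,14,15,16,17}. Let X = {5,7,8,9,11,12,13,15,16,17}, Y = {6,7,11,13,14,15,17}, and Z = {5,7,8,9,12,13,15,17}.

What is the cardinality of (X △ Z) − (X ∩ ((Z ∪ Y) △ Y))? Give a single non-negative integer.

2

X △ Z = {11,16}
Z ∪ Y = {5,6,7,8,9,11,12,13,14,15,17}
(Z ∪ Y) △ Y = {5,8,9,12}
X ∩ ((Z ∪ Y) △ Y) = {5,8,9,12}
(X △ Z) − (X ∩ ((Z ∪ Y) △ Y)) = {11,16}
|(X △ Z) − (X ∩ ((Z ∪ Y) △ Y))| = 2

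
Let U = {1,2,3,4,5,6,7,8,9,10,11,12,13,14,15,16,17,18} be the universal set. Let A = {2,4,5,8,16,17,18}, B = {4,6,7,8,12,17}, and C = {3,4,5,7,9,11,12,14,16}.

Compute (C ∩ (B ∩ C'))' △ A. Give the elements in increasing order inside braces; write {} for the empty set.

C' = {1,2,6,8,10,13,15,17,18}
B ∩ C' = {6,8,17}
C ∩ (B ∩ C') = {}
(C ∩ (B ∩ C'))' = {1,2,3,4,5,6,7,8,9,10,11,12,13,14,15,16,17,18}
(C ∩ (B ∩ C'))' △ A = {1,3,6,7,9,10,11,12,13,14,15}

{1,3,6,7,9,10,11,12,13,14,15}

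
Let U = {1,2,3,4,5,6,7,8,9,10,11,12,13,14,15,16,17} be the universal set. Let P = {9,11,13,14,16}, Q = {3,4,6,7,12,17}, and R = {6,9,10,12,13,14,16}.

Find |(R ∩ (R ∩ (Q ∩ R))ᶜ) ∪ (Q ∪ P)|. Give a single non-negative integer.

12

Q ∩ R = {6,12}
R ∩ (Q ∩ R) = {6,12}
(R ∩ (Q ∩ R))ᶜ = {1,2,3,4,5,7,8,9,10,11,13,14,15,16,17}
R ∩ (R ∩ (Q ∩ R))ᶜ = {9,10,13,14,16}
Q ∪ P = {3,4,6,7,9,11,12,13,14,16,17}
(R ∩ (R ∩ (Q ∩ R))ᶜ) ∪ (Q ∪ P) = {3,4,6,7,9,10,11,12,13,14,16,17}
|(R ∩ (R ∩ (Q ∩ R))ᶜ) ∪ (Q ∪ P)| = 12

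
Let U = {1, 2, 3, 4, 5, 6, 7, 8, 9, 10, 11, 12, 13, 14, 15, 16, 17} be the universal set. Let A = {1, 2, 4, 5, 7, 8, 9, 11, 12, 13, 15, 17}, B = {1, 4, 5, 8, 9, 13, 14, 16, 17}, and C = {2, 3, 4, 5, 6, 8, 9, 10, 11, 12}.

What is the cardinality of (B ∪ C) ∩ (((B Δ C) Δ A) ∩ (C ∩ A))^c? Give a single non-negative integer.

11

B ∪ C = {1, 2, 3, 4, 5, 6, 8, 9, 10, 11, 12, 13, 14, 16, 17}
B Δ C = {1, 2, 3, 6, 10, 11, 12, 13, 14, 16, 17}
(B Δ C) Δ A = {3, 4, 5, 6, 7, 8, 9, 10, 14, 15, 16}
C ∩ A = {2, 4, 5, 8, 9, 11, 12}
((B Δ C) Δ A) ∩ (C ∩ A) = {4, 5, 8, 9}
(((B Δ C) Δ A) ∩ (C ∩ A))^c = {1, 2, 3, 6, 7, 10, 11, 12, 13, 14, 15, 16, 17}
(B ∪ C) ∩ (((B Δ C) Δ A) ∩ (C ∩ A))^c = {1, 2, 3, 6, 10, 11, 12, 13, 14, 16, 17}
|(B ∪ C) ∩ (((B Δ C) Δ A) ∩ (C ∩ A))^c| = 11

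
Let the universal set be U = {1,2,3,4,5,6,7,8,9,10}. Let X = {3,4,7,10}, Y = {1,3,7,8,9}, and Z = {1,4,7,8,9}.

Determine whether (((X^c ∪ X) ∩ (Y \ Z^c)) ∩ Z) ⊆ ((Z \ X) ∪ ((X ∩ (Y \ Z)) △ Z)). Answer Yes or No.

Yes

X^c = {1,2,5,6,8,9}
X^c ∪ X = {1,2,3,4,5,6,7,8,9,10}
Z^c = {2,3,5,6,10}
Y \ Z^c = {1,7,8,9}
(X^c ∪ X) ∩ (Y \ Z^c) = {1,7,8,9}
((X^c ∪ X) ∩ (Y \ Z^c)) ∩ Z = {1,7,8,9}
Z \ X = {1,8,9}
Y \ Z = {3}
X ∩ (Y \ Z) = {3}
(X ∩ (Y \ Z)) △ Z = {1,3,4,7,8,9}
(Z \ X) ∪ ((X ∩ (Y \ Z)) △ Z) = {1,3,4,7,8,9}
Every element of {1,7,8,9} is in {1,3,4,7,8,9}, so ((X^c ∪ X) ∩ (Y \ Z^c)) ∩ Z ⊆ (Z \ X) ∪ ((X ∩ (Y \ Z)) △ Z).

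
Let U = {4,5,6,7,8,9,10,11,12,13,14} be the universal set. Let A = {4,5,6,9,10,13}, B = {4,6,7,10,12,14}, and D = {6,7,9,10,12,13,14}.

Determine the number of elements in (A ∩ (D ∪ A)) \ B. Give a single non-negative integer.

D ∪ A = {4,5,6,7,9,10,12,13,14}
A ∩ (D ∪ A) = {4,5,6,9,10,13}
(A ∩ (D ∪ A)) \ B = {5,9,13}
|(A ∩ (D ∪ A)) \ B| = 3

3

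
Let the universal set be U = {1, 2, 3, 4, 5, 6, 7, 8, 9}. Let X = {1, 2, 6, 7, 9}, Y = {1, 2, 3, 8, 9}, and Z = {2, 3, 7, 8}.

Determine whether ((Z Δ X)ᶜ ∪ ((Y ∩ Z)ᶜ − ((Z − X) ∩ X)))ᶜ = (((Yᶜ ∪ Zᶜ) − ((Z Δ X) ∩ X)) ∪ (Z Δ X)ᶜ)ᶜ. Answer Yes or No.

Z Δ X = {1, 3, 6, 8, 9}
(Z Δ X)ᶜ = {2, 4, 5, 7}
Y ∩ Z = {2, 3, 8}
(Y ∩ Z)ᶜ = {1, 4, 5, 6, 7, 9}
Z − X = {3, 8}
(Z − X) ∩ X = {}
(Y ∩ Z)ᶜ − ((Z − X) ∩ X) = {1, 4, 5, 6, 7, 9}
(Z Δ X)ᶜ ∪ ((Y ∩ Z)ᶜ − ((Z − X) ∩ X)) = {1, 2, 4, 5, 6, 7, 9}
((Z Δ X)ᶜ ∪ ((Y ∩ Z)ᶜ − ((Z − X) ∩ X)))ᶜ = {3, 8}
Yᶜ = {4, 5, 6, 7}
Zᶜ = {1, 4, 5, 6, 9}
Yᶜ ∪ Zᶜ = {1, 4, 5, 6, 7, 9}
(Z Δ X) ∩ X = {1, 6, 9}
(Yᶜ ∪ Zᶜ) − ((Z Δ X) ∩ X) = {4, 5, 7}
((Yᶜ ∪ Zᶜ) − ((Z Δ X) ∩ X)) ∪ (Z Δ X)ᶜ = {2, 4, 5, 7}
(((Yᶜ ∪ Zᶜ) − ((Z Δ X) ∩ X)) ∪ (Z Δ X)ᶜ)ᶜ = {1, 3, 6, 8, 9}
1 ∈ (((Yᶜ ∪ Zᶜ) − ((Z Δ X) ∩ X)) ∪ (Z Δ X)ᶜ)ᶜ but 1 ∉ ((Z Δ X)ᶜ ∪ ((Y ∩ Z)ᶜ − ((Z − X) ∩ X)))ᶜ, so they differ.

No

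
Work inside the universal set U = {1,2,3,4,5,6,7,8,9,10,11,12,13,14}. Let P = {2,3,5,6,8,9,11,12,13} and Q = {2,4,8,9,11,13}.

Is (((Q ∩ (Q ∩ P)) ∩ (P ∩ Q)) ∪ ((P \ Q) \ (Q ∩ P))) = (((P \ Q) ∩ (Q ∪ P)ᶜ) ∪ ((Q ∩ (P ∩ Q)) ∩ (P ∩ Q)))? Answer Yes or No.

Q ∩ P = {2,8,9,11,13}
Q ∩ (Q ∩ P) = {2,8,9,11,13}
P ∩ Q = {2,8,9,11,13}
(Q ∩ (Q ∩ P)) ∩ (P ∩ Q) = {2,8,9,11,13}
P \ Q = {3,5,6,12}
(P \ Q) \ (Q ∩ P) = {3,5,6,12}
((Q ∩ (Q ∩ P)) ∩ (P ∩ Q)) ∪ ((P \ Q) \ (Q ∩ P)) = {2,3,5,6,8,9,11,12,13}
Q ∪ P = {2,3,4,5,6,8,9,11,12,13}
(Q ∪ P)ᶜ = {1,7,10,14}
(P \ Q) ∩ (Q ∪ P)ᶜ = {}
Q ∩ (P ∩ Q) = {2,8,9,11,13}
(Q ∩ (P ∩ Q)) ∩ (P ∩ Q) = {2,8,9,11,13}
((P \ Q) ∩ (Q ∪ P)ᶜ) ∪ ((Q ∩ (P ∩ Q)) ∩ (P ∩ Q)) = {2,8,9,11,13}
3 ∈ ((Q ∩ (Q ∩ P)) ∩ (P ∩ Q)) ∪ ((P \ Q) \ (Q ∩ P)) but 3 ∉ ((P \ Q) ∩ (Q ∪ P)ᶜ) ∪ ((Q ∩ (P ∩ Q)) ∩ (P ∩ Q)), so they differ.

No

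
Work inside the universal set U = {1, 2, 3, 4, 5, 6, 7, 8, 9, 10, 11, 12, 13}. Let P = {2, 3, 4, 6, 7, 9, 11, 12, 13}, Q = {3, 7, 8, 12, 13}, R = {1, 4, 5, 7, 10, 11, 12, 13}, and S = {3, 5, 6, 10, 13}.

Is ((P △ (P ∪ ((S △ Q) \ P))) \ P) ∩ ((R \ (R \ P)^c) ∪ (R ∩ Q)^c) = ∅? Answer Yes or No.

No

S △ Q = {5, 6, 7, 8, 10, 12}
(S △ Q) \ P = {5, 8, 10}
P ∪ ((S △ Q) \ P) = {2, 3, 4, 5, 6, 7, 8, 9, 10, 11, 12, 13}
P △ (P ∪ ((S △ Q) \ P)) = {5, 8, 10}
(P △ (P ∪ ((S △ Q) \ P))) \ P = {5, 8, 10}
R \ P = {1, 5, 10}
(R \ P)^c = {2, 3, 4, 6, 7, 8, 9, 11, 12, 13}
R \ (R \ P)^c = {1, 5, 10}
R ∩ Q = {7, 12, 13}
(R ∩ Q)^c = {1, 2, 3, 4, 5, 6, 8, 9, 10, 11}
(R \ (R \ P)^c) ∪ (R ∩ Q)^c = {1, 2, 3, 4, 5, 6, 8, 9, 10, 11}
5 lies in both, so they are not disjoint.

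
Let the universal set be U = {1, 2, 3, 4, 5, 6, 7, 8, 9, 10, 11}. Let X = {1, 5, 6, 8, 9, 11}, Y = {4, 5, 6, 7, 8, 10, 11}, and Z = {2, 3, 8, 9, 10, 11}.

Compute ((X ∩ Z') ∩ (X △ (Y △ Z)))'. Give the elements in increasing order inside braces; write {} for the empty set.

{2, 3, 4, 5, 6, 7, 8, 9, 10, 11}

Z' = {1, 4, 5, 6, 7}
X ∩ Z' = {1, 5, 6}
Y △ Z = {2, 3, 4, 5, 6, 7, 9}
X △ (Y △ Z) = {1, 2, 3, 4, 7, 8, 11}
(X ∩ Z') ∩ (X △ (Y △ Z)) = {1}
((X ∩ Z') ∩ (X △ (Y △ Z)))' = {2, 3, 4, 5, 6, 7, 8, 9, 10, 11}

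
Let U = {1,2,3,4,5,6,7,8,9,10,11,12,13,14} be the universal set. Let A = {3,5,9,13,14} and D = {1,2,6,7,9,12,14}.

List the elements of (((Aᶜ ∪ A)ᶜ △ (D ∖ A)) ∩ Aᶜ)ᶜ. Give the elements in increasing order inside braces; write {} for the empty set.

{3,4,5,8,9,10,11,13,14}

Aᶜ = {1,2,4,6,7,8,10,11,12}
Aᶜ ∪ A = {1,2,3,4,5,6,7,8,9,10,11,12,13,14}
(Aᶜ ∪ A)ᶜ = {}
D ∖ A = {1,2,6,7,12}
(Aᶜ ∪ A)ᶜ △ (D ∖ A) = {1,2,6,7,12}
((Aᶜ ∪ A)ᶜ △ (D ∖ A)) ∩ Aᶜ = {1,2,6,7,12}
(((Aᶜ ∪ A)ᶜ △ (D ∖ A)) ∩ Aᶜ)ᶜ = {3,4,5,8,9,10,11,13,14}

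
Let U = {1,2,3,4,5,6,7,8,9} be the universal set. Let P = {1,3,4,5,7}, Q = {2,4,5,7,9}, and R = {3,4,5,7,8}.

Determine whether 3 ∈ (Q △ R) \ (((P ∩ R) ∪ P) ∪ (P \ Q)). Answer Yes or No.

3 ∉ Q and 3 ∈ R, so 3 ∈ Q △ R
3 ∈ P and 3 ∈ R, so 3 ∈ P ∩ R
3 ∈ (P ∩ R) and 3 ∈ P, so 3 ∈ (P ∩ R) ∪ P
3 ∈ P and 3 ∉ Q, so 3 ∈ P \ Q
3 ∈ ((P ∩ R) ∪ P) and 3 ∈ (P \ Q), so 3 ∈ ((P ∩ R) ∪ P) ∪ (P \ Q)
3 ∈ (Q △ R) and 3 ∈ (((P ∩ R) ∪ P) ∪ (P \ Q)), so 3 ∉ (Q △ R) \ (((P ∩ R) ∪ P) ∪ (P \ Q))

No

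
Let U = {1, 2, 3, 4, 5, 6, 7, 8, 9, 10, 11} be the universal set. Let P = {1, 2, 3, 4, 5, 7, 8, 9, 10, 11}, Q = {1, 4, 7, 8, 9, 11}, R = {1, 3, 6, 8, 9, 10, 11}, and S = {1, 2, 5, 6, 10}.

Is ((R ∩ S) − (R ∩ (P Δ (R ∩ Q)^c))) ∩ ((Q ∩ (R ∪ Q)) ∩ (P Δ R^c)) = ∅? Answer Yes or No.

R ∩ S = {1, 6, 10}
R ∩ Q = {1, 8, 9, 11}
(R ∩ Q)^c = {2, 3, 4, 5, 6, 7, 10}
P Δ (R ∩ Q)^c = {1, 6, 8, 9, 11}
R ∩ (P Δ (R ∩ Q)^c) = {1, 6, 8, 9, 11}
(R ∩ S) − (R ∩ (P Δ (R ∩ Q)^c)) = {10}
R ∪ Q = {1, 3, 4, 6, 7, 8, 9, 10, 11}
Q ∩ (R ∪ Q) = {1, 4, 7, 8, 9, 11}
R^c = {2, 4, 5, 7}
P Δ R^c = {1, 3, 8, 9, 10, 11}
(Q ∩ (R ∪ Q)) ∩ (P Δ R^c) = {1, 8, 9, 11}
{10} and {1, 8, 9, 11} share no elements.

Yes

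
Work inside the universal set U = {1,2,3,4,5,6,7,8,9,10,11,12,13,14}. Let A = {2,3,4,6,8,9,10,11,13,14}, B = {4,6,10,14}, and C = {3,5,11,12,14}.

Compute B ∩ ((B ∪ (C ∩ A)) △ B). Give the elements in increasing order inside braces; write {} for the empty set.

C ∩ A = {3,11,14}
B ∪ (C ∩ A) = {3,4,6,10,11,14}
(B ∪ (C ∩ A)) △ B = {3,11}
B ∩ ((B ∪ (C ∩ A)) △ B) = {}

{}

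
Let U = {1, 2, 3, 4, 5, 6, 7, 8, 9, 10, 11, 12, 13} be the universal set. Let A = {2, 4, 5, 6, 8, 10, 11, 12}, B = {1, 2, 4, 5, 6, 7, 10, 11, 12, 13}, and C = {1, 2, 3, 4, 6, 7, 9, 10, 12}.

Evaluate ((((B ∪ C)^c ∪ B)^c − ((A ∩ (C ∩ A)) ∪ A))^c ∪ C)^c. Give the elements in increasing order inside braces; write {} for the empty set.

{}

B ∪ C = {1, 2, 3, 4, 5, 6, 7, 9, 10, 11, 12, 13}
(B ∪ C)^c = {8}
(B ∪ C)^c ∪ B = {1, 2, 4, 5, 6, 7, 8, 10, 11, 12, 13}
((B ∪ C)^c ∪ B)^c = {3, 9}
C ∩ A = {2, 4, 6, 10, 12}
A ∩ (C ∩ A) = {2, 4, 6, 10, 12}
(A ∩ (C ∩ A)) ∪ A = {2, 4, 5, 6, 8, 10, 11, 12}
((B ∪ C)^c ∪ B)^c − ((A ∩ (C ∩ A)) ∪ A) = {3, 9}
(((B ∪ C)^c ∪ B)^c − ((A ∩ (C ∩ A)) ∪ A))^c = {1, 2, 4, 5, 6, 7, 8, 10, 11, 12, 13}
(((B ∪ C)^c ∪ B)^c − ((A ∩ (C ∩ A)) ∪ A))^c ∪ C = {1, 2, 3, 4, 5, 6, 7, 8, 9, 10, 11, 12, 13}
((((B ∪ C)^c ∪ B)^c − ((A ∩ (C ∩ A)) ∪ A))^c ∪ C)^c = {}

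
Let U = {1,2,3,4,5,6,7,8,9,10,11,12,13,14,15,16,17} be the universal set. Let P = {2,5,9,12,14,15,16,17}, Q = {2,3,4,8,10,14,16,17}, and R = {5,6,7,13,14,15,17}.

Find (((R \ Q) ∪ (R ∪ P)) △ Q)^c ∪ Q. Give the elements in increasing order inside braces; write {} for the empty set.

R \ Q = {5,6,7,13,15}
R ∪ P = {2,5,6,7,9,12,13,14,15,16,17}
(R \ Q) ∪ (R ∪ P) = {2,5,6,7,9,12,13,14,15,16,17}
((R \ Q) ∪ (R ∪ P)) △ Q = {3,4,5,6,7,8,9,10,12,13,15}
(((R \ Q) ∪ (R ∪ P)) △ Q)^c = {1,2,11,14,16,17}
(((R \ Q) ∪ (R ∪ P)) △ Q)^c ∪ Q = {1,2,3,4,8,10,11,14,16,17}

{1,2,3,4,8,10,11,14,16,17}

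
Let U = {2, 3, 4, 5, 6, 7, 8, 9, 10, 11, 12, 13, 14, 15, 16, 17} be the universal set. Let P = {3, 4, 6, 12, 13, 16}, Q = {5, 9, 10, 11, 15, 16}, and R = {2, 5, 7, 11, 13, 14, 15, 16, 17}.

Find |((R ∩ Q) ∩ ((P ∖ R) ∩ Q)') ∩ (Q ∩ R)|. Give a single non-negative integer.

R ∩ Q = {5, 11, 15, 16}
P ∖ R = {3, 4, 6, 12}
(P ∖ R) ∩ Q = {}
((P ∖ R) ∩ Q)' = {2, 3, 4, 5, 6, 7, 8, 9, 10, 11, 12, 13, 14, 15, 16, 17}
(R ∩ Q) ∩ ((P ∖ R) ∩ Q)' = {5, 11, 15, 16}
Q ∩ R = {5, 11, 15, 16}
((R ∩ Q) ∩ ((P ∖ R) ∩ Q)') ∩ (Q ∩ R) = {5, 11, 15, 16}
|((R ∩ Q) ∩ ((P ∖ R) ∩ Q)') ∩ (Q ∩ R)| = 4

4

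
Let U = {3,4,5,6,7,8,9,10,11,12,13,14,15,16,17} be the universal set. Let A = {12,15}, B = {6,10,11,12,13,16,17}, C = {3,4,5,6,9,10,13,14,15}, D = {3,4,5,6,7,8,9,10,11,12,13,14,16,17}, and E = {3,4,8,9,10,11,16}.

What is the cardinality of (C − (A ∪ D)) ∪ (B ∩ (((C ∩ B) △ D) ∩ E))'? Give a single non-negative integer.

13

A ∪ D = {3,4,5,6,7,8,9,10,11,12,13,14,15,16,17}
C − (A ∪ D) = {}
C ∩ B = {6,10,13}
(C ∩ B) △ D = {3,4,5,7,8,9,11,12,14,16,17}
((C ∩ B) △ D) ∩ E = {3,4,8,9,11,16}
B ∩ (((C ∩ B) △ D) ∩ E) = {11,16}
(B ∩ (((C ∩ B) △ D) ∩ E))' = {3,4,5,6,7,8,9,10,12,13,14,15,17}
(C − (A ∪ D)) ∪ (B ∩ (((C ∩ B) △ D) ∩ E))' = {3,4,5,6,7,8,9,10,12,13,14,15,17}
|(C − (A ∪ D)) ∪ (B ∩ (((C ∩ B) △ D) ∩ E))'| = 13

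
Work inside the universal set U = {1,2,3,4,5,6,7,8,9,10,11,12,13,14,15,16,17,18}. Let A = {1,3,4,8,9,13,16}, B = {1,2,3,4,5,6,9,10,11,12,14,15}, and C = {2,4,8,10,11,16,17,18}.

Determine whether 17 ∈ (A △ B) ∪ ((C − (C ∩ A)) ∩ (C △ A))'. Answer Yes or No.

17 ∉ A and 17 ∉ B, so 17 ∉ A △ B
17 ∈ C and 17 ∉ A, so 17 ∉ C ∩ A
17 ∈ C and 17 ∉ (C ∩ A), so 17 ∈ C − (C ∩ A)
17 ∈ C and 17 ∉ A, so 17 ∈ C △ A
17 ∈ (C − (C ∩ A)) and 17 ∈ (C △ A), so 17 ∈ (C − (C ∩ A)) ∩ (C △ A)
17 ∉ ((C − (C ∩ A)) ∩ (C △ A))' since 17 ∈ ((C − (C ∩ A)) ∩ (C △ A))
17 ∉ (A △ B) and 17 ∉ ((C − (C ∩ A)) ∩ (C △ A))', so 17 ∉ (A △ B) ∪ ((C − (C ∩ A)) ∩ (C △ A))'

No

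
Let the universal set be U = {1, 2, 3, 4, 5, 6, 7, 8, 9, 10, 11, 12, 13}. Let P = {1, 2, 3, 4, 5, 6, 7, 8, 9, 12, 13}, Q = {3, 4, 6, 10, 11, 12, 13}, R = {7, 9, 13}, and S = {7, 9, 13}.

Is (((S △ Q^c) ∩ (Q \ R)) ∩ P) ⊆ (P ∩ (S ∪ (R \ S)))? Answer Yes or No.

Yes

Q^c = {1, 2, 5, 7, 8, 9}
S △ Q^c = {1, 2, 5, 8, 13}
Q \ R = {3, 4, 6, 10, 11, 12}
(S △ Q^c) ∩ (Q \ R) = {}
((S △ Q^c) ∩ (Q \ R)) ∩ P = {}
R \ S = {}
S ∪ (R \ S) = {7, 9, 13}
P ∩ (S ∪ (R \ S)) = {7, 9, 13}
Every element of {} is in {7, 9, 13}, so ((S △ Q^c) ∩ (Q \ R)) ∩ P ⊆ P ∩ (S ∪ (R \ S)).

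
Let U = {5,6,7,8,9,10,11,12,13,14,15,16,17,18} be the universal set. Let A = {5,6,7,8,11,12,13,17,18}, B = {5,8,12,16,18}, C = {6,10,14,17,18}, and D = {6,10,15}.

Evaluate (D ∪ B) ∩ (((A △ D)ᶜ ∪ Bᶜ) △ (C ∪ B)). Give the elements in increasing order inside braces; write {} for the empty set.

D ∪ B = {5,6,8,10,12,15,16,18}
A △ D = {5,7,8,10,11,12,13,15,17,18}
(A △ D)ᶜ = {6,9,14,16}
Bᶜ = {6,7,9,10,11,13,14,15,17}
(A △ D)ᶜ ∪ Bᶜ = {6,7,9,10,11,13,14,15,16,17}
C ∪ B = {5,6,8,10,12,14,16,17,18}
((A △ D)ᶜ ∪ Bᶜ) △ (C ∪ B) = {5,7,8,9,11,12,13,15,18}
(D ∪ B) ∩ (((A △ D)ᶜ ∪ Bᶜ) △ (C ∪ B)) = {5,8,12,15,18}

{5,8,12,15,18}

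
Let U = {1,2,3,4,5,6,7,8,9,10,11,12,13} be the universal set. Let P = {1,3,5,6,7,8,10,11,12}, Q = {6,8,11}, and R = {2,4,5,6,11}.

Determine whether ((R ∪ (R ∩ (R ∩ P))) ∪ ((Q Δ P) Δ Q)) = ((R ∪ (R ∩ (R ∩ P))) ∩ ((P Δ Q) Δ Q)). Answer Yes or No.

No

R ∩ P = {5,6,11}
R ∩ (R ∩ P) = {5,6,11}
R ∪ (R ∩ (R ∩ P)) = {2,4,5,6,11}
Q Δ P = {1,3,5,7,10,12}
(Q Δ P) Δ Q = {1,3,5,6,7,8,10,11,12}
(R ∪ (R ∩ (R ∩ P))) ∪ ((Q Δ P) Δ Q) = {1,2,3,4,5,6,7,8,10,11,12}
P Δ Q = {1,3,5,7,10,12}
(P Δ Q) Δ Q = {1,3,5,6,7,8,10,11,12}
(R ∪ (R ∩ (R ∩ P))) ∩ ((P Δ Q) Δ Q) = {5,6,11}
1 ∈ (R ∪ (R ∩ (R ∩ P))) ∪ ((Q Δ P) Δ Q) but 1 ∉ (R ∪ (R ∩ (R ∩ P))) ∩ ((P Δ Q) Δ Q), so they differ.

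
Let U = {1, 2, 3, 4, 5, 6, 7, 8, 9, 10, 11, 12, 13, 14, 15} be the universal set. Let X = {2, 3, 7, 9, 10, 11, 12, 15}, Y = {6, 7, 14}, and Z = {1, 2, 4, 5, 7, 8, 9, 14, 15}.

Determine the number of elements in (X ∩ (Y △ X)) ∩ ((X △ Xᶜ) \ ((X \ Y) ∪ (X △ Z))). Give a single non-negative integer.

0

Y △ X = {2, 3, 6, 9, 10, 11, 12, 14, 15}
X ∩ (Y △ X) = {2, 3, 9, 10, 11, 12, 15}
Xᶜ = {1, 4, 5, 6, 8, 13, 14}
X △ Xᶜ = {1, 2, 3, 4, 5, 6, 7, 8, 9, 10, 11, 12, 13, 14, 15}
X \ Y = {2, 3, 9, 10, 11, 12, 15}
X △ Z = {1, 3, 4, 5, 8, 10, 11, 12, 14}
(X \ Y) ∪ (X △ Z) = {1, 2, 3, 4, 5, 8, 9, 10, 11, 12, 14, 15}
(X △ Xᶜ) \ ((X \ Y) ∪ (X △ Z)) = {6, 7, 13}
(X ∩ (Y △ X)) ∩ ((X △ Xᶜ) \ ((X \ Y) ∪ (X △ Z))) = {}
|(X ∩ (Y △ X)) ∩ ((X △ Xᶜ) \ ((X \ Y) ∪ (X △ Z)))| = 0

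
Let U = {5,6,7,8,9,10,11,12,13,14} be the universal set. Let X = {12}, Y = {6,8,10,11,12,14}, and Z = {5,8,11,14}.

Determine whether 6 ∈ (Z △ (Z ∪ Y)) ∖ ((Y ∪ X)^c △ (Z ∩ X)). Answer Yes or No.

6 ∉ Z and 6 ∈ Y, so 6 ∈ Z ∪ Y
6 ∉ Z and 6 ∈ (Z ∪ Y), so 6 ∈ Z △ (Z ∪ Y)
6 ∈ Y and 6 ∉ X, so 6 ∈ Y ∪ X
6 ∉ (Y ∪ X)^c since 6 ∈ (Y ∪ X)
6 ∉ Z and 6 ∉ X, so 6 ∉ Z ∩ X
6 ∉ (Y ∪ X)^c and 6 ∉ (Z ∩ X), so 6 ∉ (Y ∪ X)^c △ (Z ∩ X)
6 ∈ (Z △ (Z ∪ Y)) and 6 ∉ ((Y ∪ X)^c △ (Z ∩ X)), so 6 ∈ (Z △ (Z ∪ Y)) ∖ ((Y ∪ X)^c △ (Z ∩ X))

Yes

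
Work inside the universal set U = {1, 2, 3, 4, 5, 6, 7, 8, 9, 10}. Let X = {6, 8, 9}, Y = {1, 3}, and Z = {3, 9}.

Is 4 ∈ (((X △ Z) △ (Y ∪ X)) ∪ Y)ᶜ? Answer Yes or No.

Yes

4 ∉ X and 4 ∉ Z, so 4 ∉ X △ Z
4 ∉ Y and 4 ∉ X, so 4 ∉ Y ∪ X
4 ∉ (X △ Z) and 4 ∉ (Y ∪ X), so 4 ∉ (X △ Z) △ (Y ∪ X)
4 ∉ ((X △ Z) △ (Y ∪ X)) and 4 ∉ Y, so 4 ∉ ((X △ Z) △ (Y ∪ X)) ∪ Y
4 ∈ (((X △ Z) △ (Y ∪ X)) ∪ Y)ᶜ since 4 ∉ (((X △ Z) △ (Y ∪ X)) ∪ Y)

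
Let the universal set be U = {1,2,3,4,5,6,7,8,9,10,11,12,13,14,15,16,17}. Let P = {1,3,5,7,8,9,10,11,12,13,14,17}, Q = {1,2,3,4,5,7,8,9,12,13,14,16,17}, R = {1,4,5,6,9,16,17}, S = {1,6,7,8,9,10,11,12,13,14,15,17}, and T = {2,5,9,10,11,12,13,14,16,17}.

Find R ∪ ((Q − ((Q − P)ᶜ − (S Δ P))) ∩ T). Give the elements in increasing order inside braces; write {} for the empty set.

{1,2,4,5,6,9,16,17}

Q − P = {2,4,16}
(Q − P)ᶜ = {1,3,5,6,7,8,9,10,11,12,13,14,15,17}
S Δ P = {3,5,6,15}
(Q − P)ᶜ − (S Δ P) = {1,7,8,9,10,11,12,13,14,17}
Q − ((Q − P)ᶜ − (S Δ P)) = {2,3,4,5,16}
(Q − ((Q − P)ᶜ − (S Δ P))) ∩ T = {2,5,16}
R ∪ ((Q − ((Q − P)ᶜ − (S Δ P))) ∩ T) = {1,2,4,5,6,9,16,17}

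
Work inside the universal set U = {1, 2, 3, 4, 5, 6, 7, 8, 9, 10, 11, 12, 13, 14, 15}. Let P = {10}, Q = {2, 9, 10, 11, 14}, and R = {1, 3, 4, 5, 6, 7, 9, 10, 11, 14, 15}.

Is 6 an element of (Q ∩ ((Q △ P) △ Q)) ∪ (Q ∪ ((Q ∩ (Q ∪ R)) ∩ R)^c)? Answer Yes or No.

6 ∉ Q and 6 ∉ P, so 6 ∉ Q △ P
6 ∉ (Q △ P) and 6 ∉ Q, so 6 ∉ (Q △ P) △ Q
6 ∉ Q and 6 ∉ ((Q △ P) △ Q), so 6 ∉ Q ∩ ((Q △ P) △ Q)
6 ∉ Q and 6 ∈ R, so 6 ∈ Q ∪ R
6 ∉ Q and 6 ∈ (Q ∪ R), so 6 ∉ Q ∩ (Q ∪ R)
6 ∉ (Q ∩ (Q ∪ R)) and 6 ∈ R, so 6 ∉ (Q ∩ (Q ∪ R)) ∩ R
6 ∈ ((Q ∩ (Q ∪ R)) ∩ R)^c since 6 ∉ ((Q ∩ (Q ∪ R)) ∩ R)
6 ∉ Q and 6 ∈ ((Q ∩ (Q ∪ R)) ∩ R)^c, so 6 ∈ Q ∪ ((Q ∩ (Q ∪ R)) ∩ R)^c
6 ∉ (Q ∩ ((Q △ P) △ Q)) and 6 ∈ (Q ∪ ((Q ∩ (Q ∪ R)) ∩ R)^c), so 6 ∈ (Q ∩ ((Q △ P) △ Q)) ∪ (Q ∪ ((Q ∩ (Q ∪ R)) ∩ R)^c)

Yes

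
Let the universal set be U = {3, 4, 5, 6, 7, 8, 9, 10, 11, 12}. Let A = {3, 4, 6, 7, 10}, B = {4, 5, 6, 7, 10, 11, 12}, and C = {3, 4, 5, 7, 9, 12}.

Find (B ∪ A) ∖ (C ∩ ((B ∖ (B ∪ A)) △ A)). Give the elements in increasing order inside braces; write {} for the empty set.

B ∪ A = {3, 4, 5, 6, 7, 10, 11, 12}
B ∖ (B ∪ A) = {}
(B ∖ (B ∪ A)) △ A = {3, 4, 6, 7, 10}
C ∩ ((B ∖ (B ∪ A)) △ A) = {3, 4, 7}
(B ∪ A) ∖ (C ∩ ((B ∖ (B ∪ A)) △ A)) = {5, 6, 10, 11, 12}

{5, 6, 10, 11, 12}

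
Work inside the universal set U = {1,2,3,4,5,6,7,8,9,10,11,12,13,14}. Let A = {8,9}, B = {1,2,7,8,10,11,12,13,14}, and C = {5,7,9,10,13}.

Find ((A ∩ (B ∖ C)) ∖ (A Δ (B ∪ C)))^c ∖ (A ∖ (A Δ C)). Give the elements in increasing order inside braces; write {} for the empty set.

{1,2,3,4,5,6,7,10,11,12,13,14}

B ∖ C = {1,2,8,11,12,14}
A ∩ (B ∖ C) = {8}
B ∪ C = {1,2,5,7,8,9,10,11,12,13,14}
A Δ (B ∪ C) = {1,2,5,7,10,11,12,13,14}
(A ∩ (B ∖ C)) ∖ (A Δ (B ∪ C)) = {8}
((A ∩ (B ∖ C)) ∖ (A Δ (B ∪ C)))^c = {1,2,3,4,5,6,7,9,10,11,12,13,14}
A Δ C = {5,7,8,10,13}
A ∖ (A Δ C) = {9}
((A ∩ (B ∖ C)) ∖ (A Δ (B ∪ C)))^c ∖ (A ∖ (A Δ C)) = {1,2,3,4,5,6,7,10,11,12,13,14}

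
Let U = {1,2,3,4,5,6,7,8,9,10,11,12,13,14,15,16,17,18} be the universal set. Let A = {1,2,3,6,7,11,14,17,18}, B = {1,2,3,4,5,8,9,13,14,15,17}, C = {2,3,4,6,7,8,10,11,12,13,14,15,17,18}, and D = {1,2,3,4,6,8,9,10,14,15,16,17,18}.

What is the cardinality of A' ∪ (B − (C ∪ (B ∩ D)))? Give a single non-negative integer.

9

A' = {4,5,8,9,10,12,13,15,16}
B ∩ D = {1,2,3,4,8,9,14,15,17}
C ∪ (B ∩ D) = {1,2,3,4,6,7,8,9,10,11,12,13,14,15,17,18}
B − (C ∪ (B ∩ D)) = {5}
A' ∪ (B − (C ∪ (B ∩ D))) = {4,5,8,9,10,12,13,15,16}
|A' ∪ (B − (C ∪ (B ∩ D)))| = 9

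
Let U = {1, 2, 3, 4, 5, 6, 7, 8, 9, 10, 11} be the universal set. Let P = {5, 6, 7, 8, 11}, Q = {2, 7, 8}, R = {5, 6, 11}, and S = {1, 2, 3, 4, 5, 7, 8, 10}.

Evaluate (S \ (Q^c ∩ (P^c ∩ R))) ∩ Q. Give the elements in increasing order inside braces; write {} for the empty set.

Q^c = {1, 3, 4, 5, 6, 9, 10, 11}
P^c = {1, 2, 3, 4, 9, 10}
P^c ∩ R = {}
Q^c ∩ (P^c ∩ R) = {}
S \ (Q^c ∩ (P^c ∩ R)) = {1, 2, 3, 4, 5, 7, 8, 10}
(S \ (Q^c ∩ (P^c ∩ R))) ∩ Q = {2, 7, 8}

{2, 7, 8}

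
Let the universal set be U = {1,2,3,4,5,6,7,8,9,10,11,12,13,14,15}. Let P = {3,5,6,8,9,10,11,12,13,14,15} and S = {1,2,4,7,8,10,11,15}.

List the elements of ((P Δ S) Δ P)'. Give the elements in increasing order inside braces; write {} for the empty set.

P Δ S = {1,2,3,4,5,6,7,9,12,13,14}
(P Δ S) Δ P = {1,2,4,7,8,10,11,15}
((P Δ S) Δ P)' = {3,5,6,9,12,13,14}

{3,5,6,9,12,13,14}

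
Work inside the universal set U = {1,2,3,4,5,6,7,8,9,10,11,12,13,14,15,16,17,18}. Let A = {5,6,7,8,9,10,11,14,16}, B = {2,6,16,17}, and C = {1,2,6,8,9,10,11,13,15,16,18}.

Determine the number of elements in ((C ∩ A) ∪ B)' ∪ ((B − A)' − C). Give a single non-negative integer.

10

C ∩ A = {6,8,9,10,11,16}
(C ∩ A) ∪ B = {2,6,8,9,10,11,16,17}
((C ∩ A) ∪ B)' = {1,3,4,5,7,12,13,14,15,18}
B − A = {2,17}
(B − A)' = {1,3,4,5,6,7,8,9,10,11,12,13,14,15,16,18}
(B − A)' − C = {3,4,5,7,12,14}
((C ∩ A) ∪ B)' ∪ ((B − A)' − C) = {1,3,4,5,7,12,13,14,15,18}
|((C ∩ A) ∪ B)' ∪ ((B − A)' − C)| = 10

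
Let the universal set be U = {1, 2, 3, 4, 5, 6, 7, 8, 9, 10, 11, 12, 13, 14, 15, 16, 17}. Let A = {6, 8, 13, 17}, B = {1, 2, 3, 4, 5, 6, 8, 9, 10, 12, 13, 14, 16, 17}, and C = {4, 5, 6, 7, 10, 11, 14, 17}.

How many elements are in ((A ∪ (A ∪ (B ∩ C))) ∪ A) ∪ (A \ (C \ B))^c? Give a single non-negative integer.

17

B ∩ C = {4, 5, 6, 10, 14, 17}
A ∪ (B ∩ C) = {4, 5, 6, 8, 10, 13, 14, 17}
A ∪ (A ∪ (B ∩ C)) = {4, 5, 6, 8, 10, 13, 14, 17}
(A ∪ (A ∪ (B ∩ C))) ∪ A = {4, 5, 6, 8, 10, 13, 14, 17}
C \ B = {7, 11}
A \ (C \ B) = {6, 8, 13, 17}
(A \ (C \ B))^c = {1, 2, 3, 4, 5, 7, 9, 10, 11, 12, 14, 15, 16}
((A ∪ (A ∪ (B ∩ C))) ∪ A) ∪ (A \ (C \ B))^c = {1, 2, 3, 4, 5, 6, 7, 8, 9, 10, 11, 12, 13, 14, 15, 16, 17}
|((A ∪ (A ∪ (B ∩ C))) ∪ A) ∪ (A \ (C \ B))^c| = 17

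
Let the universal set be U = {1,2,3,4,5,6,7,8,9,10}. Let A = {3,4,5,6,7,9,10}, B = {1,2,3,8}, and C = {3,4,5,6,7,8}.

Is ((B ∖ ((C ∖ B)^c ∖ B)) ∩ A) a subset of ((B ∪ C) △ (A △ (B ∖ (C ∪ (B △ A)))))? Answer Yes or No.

C ∖ B = {4,5,6,7}
(C ∖ B)^c = {1,2,3,8,9,10}
(C ∖ B)^c ∖ B = {9,10}
B ∖ ((C ∖ B)^c ∖ B) = {1,2,3,8}
(B ∖ ((C ∖ B)^c ∖ B)) ∩ A = {3}
B ∪ C = {1,2,3,4,5,6,7,8}
B △ A = {1,2,4,5,6,7,8,9,10}
C ∪ (B △ A) = {1,2,3,4,5,6,7,8,9,10}
B ∖ (C ∪ (B △ A)) = {}
A △ (B ∖ (C ∪ (B △ A))) = {3,4,5,6,7,9,10}
(B ∪ C) △ (A △ (B ∖ (C ∪ (B △ A)))) = {1,2,8,9,10}
3 ∈ (B ∖ ((C ∖ B)^c ∖ B)) ∩ A but 3 ∉ (B ∪ C) △ (A △ (B ∖ (C ∪ (B △ A)))), so the inclusion fails.

No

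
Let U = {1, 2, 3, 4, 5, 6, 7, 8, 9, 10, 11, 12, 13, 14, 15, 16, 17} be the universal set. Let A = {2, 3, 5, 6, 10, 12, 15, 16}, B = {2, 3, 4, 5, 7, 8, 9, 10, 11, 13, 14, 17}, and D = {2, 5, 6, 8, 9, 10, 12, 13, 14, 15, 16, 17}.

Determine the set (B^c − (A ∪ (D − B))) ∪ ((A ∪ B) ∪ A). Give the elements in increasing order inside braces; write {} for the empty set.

{1, 2, 3, 4, 5, 6, 7, 8, 9, 10, 11, 12, 13, 14, 15, 16, 17}

B^c = {1, 6, 12, 15, 16}
D − B = {6, 12, 15, 16}
A ∪ (D − B) = {2, 3, 5, 6, 10, 12, 15, 16}
B^c − (A ∪ (D − B)) = {1}
A ∪ B = {2, 3, 4, 5, 6, 7, 8, 9, 10, 11, 12, 13, 14, 15, 16, 17}
(A ∪ B) ∪ A = {2, 3, 4, 5, 6, 7, 8, 9, 10, 11, 12, 13, 14, 15, 16, 17}
(B^c − (A ∪ (D − B))) ∪ ((A ∪ B) ∪ A) = {1, 2, 3, 4, 5, 6, 7, 8, 9, 10, 11, 12, 13, 14, 15, 16, 17}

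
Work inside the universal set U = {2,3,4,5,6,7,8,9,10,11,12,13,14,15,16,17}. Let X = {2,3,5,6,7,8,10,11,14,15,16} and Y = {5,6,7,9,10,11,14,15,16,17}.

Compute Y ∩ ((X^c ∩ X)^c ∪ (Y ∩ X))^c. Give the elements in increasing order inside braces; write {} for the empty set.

{}

X^c = {4,9,12,13,17}
X^c ∩ X = {}
(X^c ∩ X)^c = {2,3,4,5,6,7,8,9,10,11,12,13,14,15,16,17}
Y ∩ X = {5,6,7,10,11,14,15,16}
(X^c ∩ X)^c ∪ (Y ∩ X) = {2,3,4,5,6,7,8,9,10,11,12,13,14,15,16,17}
((X^c ∩ X)^c ∪ (Y ∩ X))^c = {}
Y ∩ ((X^c ∩ X)^c ∪ (Y ∩ X))^c = {}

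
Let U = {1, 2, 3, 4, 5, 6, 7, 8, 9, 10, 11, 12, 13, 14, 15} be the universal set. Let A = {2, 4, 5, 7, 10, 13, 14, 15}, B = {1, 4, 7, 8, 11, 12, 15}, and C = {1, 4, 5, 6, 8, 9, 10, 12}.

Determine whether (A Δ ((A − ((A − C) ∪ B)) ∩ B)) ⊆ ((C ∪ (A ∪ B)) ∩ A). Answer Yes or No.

A − C = {2, 7, 13, 14, 15}
(A − C) ∪ B = {1, 2, 4, 7, 8, 11, 12, 13, 14, 15}
A − ((A − C) ∪ B) = {5, 10}
(A − ((A − C) ∪ B)) ∩ B = {}
A Δ ((A − ((A − C) ∪ B)) ∩ B) = {2, 4, 5, 7, 10, 13, 14, 15}
A ∪ B = {1, 2, 4, 5, 7, 8, 10, 11, 12, 13, 14, 15}
C ∪ (A ∪ B) = {1, 2, 4, 5, 6, 7, 8, 9, 10, 11, 12, 13, 14, 15}
(C ∪ (A ∪ B)) ∩ A = {2, 4, 5, 7, 10, 13, 14, 15}
Every element of {2, 4, 5, 7, 10, 13, 14, 15} is in {2, 4, 5, 7, 10, 13, 14, 15}, so A Δ ((A − ((A − C) ∪ B)) ∩ B) ⊆ (C ∪ (A ∪ B)) ∩ A.

Yes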